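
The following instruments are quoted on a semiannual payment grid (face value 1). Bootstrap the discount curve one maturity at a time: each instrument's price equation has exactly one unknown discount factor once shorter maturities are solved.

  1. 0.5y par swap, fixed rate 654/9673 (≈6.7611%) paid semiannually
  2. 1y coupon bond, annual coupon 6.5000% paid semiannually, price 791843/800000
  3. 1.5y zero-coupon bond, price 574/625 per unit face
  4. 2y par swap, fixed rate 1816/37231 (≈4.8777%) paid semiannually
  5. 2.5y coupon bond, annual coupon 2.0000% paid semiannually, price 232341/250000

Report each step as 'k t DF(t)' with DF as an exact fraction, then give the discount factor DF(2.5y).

step 1 [0.5y] swap r/2=327/9673: DF=(1 − 327/9673·(0))/(1+327/9673) = 9673/10000 ≈ 0.967300
step 2 [1y] bond c/2=13/400: DF=(791843/800000 − 13/400·(0.967300))/(1+13/400) = 4641/5000 ≈ 0.928200
step 3 [1.5y] zero: DF = P = 574/625 ≈ 0.918400
step 4 [2y] swap r/2=908/37231: DF=(1 − 908/37231·(0.967300+0.928200+0.918400))/(1+908/37231) = 2273/2500 ≈ 0.909200
step 5 [2.5y] bond c/2=1/100: DF=(232341/250000 − 1/100·(0.967300+0.928200+0.918400+0.909200))/(1+1/100) = 8833/10000 ≈ 0.883300

1 1/2 9673/10000
2 1 4641/5000
3 3/2 574/625
4 2 2273/2500
5 5/2 8833/10000
DF(2.5y) = 8833/10000 ≈ 0.883300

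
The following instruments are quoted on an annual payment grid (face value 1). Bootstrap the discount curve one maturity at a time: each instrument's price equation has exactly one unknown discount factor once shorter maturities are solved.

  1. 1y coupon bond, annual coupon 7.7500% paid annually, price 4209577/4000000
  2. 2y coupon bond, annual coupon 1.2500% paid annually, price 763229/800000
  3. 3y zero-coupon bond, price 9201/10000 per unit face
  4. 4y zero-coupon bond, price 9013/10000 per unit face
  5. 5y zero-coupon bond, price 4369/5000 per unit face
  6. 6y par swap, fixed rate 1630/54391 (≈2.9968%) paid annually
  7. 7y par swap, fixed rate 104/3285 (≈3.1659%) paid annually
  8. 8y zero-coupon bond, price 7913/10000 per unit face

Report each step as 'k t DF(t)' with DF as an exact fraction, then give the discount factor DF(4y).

step 1 [1y] bond c/1=31/400: DF=(4209577/4000000 − 31/400·(0))/(1+31/400) = 9767/10000 ≈ 0.976700
step 2 [2y] bond c/1=1/80: DF=(763229/800000 − 1/80·(0.976700))/(1+1/80) = 4651/5000 ≈ 0.930200
step 3 [3y] zero: DF = P = 9201/10000 ≈ 0.920100
step 4 [4y] zero: DF = P = 9013/10000 ≈ 0.901300
step 5 [5y] zero: DF = P = 4369/5000 ≈ 0.873800
step 6 [6y] swap r/1=1630/54391: DF=(1 − 1630/54391·(0.976700+0.930200+0.920100+0.901300+0.873800))/(1+1630/54391) = 837/1000 ≈ 0.837000
step 7 [7y] swap r/1=104/3285: DF=(1 − 104/3285·(0.976700+0.930200+0.920100+0.901300+0.873800+0.837000))/(1+104/3285) = 1003/1250 ≈ 0.802400
step 8 [8y] zero: DF = P = 7913/10000 ≈ 0.791300

1 1 9767/10000
2 2 4651/5000
3 3 9201/10000
4 4 9013/10000
5 5 4369/5000
6 6 837/1000
7 7 1003/1250
8 8 7913/10000
DF(4y) = 9013/10000 ≈ 0.901300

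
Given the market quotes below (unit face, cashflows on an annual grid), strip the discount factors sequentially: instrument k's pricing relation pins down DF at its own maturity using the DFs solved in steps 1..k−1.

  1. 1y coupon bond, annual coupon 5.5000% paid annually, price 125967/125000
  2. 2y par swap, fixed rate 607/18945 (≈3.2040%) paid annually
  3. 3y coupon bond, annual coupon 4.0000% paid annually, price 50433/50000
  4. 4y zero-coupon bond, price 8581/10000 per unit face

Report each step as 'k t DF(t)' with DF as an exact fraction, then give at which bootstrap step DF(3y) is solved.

1 1 597/625
2 2 9393/10000
3 3 897/1000
4 4 8581/10000
DF(3y) is solved at step 3

step 1 [1y] bond c/1=11/200: DF=(125967/125000 − 11/200·(0))/(1+11/200) = 597/625 ≈ 0.955200
step 2 [2y] swap r/1=607/18945: DF=(1 − 607/18945·(0.955200))/(1+607/18945) = 9393/10000 ≈ 0.939300
step 3 [3y] bond c/1=1/25: DF=(50433/50000 − 1/25·(0.955200+0.939300))/(1+1/25) = 897/1000 ≈ 0.897000
step 4 [4y] zero: DF = P = 8581/10000 ≈ 0.858100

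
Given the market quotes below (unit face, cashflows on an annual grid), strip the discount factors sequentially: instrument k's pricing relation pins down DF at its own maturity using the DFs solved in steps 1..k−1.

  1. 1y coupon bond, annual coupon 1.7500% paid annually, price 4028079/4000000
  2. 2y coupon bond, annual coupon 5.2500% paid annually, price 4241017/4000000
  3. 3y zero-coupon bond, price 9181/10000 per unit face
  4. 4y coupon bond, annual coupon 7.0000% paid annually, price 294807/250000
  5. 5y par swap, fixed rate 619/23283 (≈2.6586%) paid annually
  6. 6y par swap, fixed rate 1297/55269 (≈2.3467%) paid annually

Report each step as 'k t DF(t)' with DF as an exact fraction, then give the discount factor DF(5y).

1 1 9897/10000
2 2 479/500
3 3 9181/10000
4 4 4573/5000
5 5 4381/5000
6 6 8703/10000
DF(5y) = 4381/5000 ≈ 0.876200

step 1 [1y] bond c/1=7/400: DF=(4028079/4000000 − 7/400·(0))/(1+7/400) = 9897/10000 ≈ 0.989700
step 2 [2y] bond c/1=21/400: DF=(4241017/4000000 − 21/400·(0.989700))/(1+21/400) = 479/500 ≈ 0.958000
step 3 [3y] zero: DF = P = 9181/10000 ≈ 0.918100
step 4 [4y] bond c/1=7/100: DF=(294807/250000 − 7/100·(0.989700+0.958000+0.918100))/(1+7/100) = 4573/5000 ≈ 0.914600
step 5 [5y] swap r/1=619/23283: DF=(1 − 619/23283·(0.989700+0.958000+0.918100+0.914600))/(1+619/23283) = 4381/5000 ≈ 0.876200
step 6 [6y] swap r/1=1297/55269: DF=(1 − 1297/55269·(0.989700+0.958000+0.918100+0.914600+0.876200))/(1+1297/55269) = 8703/10000 ≈ 0.870300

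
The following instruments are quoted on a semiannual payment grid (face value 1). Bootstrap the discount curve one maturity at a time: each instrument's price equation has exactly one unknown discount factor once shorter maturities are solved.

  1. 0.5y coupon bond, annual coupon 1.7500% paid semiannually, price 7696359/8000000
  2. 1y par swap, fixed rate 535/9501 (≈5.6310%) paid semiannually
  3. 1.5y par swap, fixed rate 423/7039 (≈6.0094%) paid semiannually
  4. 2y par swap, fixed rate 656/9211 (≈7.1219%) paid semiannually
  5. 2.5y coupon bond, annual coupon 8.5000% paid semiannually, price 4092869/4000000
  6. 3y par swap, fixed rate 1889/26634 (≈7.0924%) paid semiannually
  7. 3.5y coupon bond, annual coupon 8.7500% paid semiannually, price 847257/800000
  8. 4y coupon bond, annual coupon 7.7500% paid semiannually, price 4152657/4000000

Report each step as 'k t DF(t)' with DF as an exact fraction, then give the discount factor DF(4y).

1 1/2 9537/10000
2 1 1893/2000
3 3/2 4577/5000
4 2 543/625
5 5/2 8313/10000
6 3 8111/10000
7 7/2 3957/5000
8 4 482/625
DF(4y) = 482/625 ≈ 0.771200

step 1 [0.5y] bond c/2=7/800: DF=(7696359/8000000 − 7/800·(0))/(1+7/800) = 9537/10000 ≈ 0.953700
step 2 [1y] swap r/2=535/19002: DF=(1 − 535/19002·(0.953700))/(1+535/19002) = 1893/2000 ≈ 0.946500
step 3 [1.5y] swap r/2=423/14078: DF=(1 − 423/14078·(0.953700+0.946500))/(1+423/14078) = 4577/5000 ≈ 0.915400
step 4 [2y] swap r/2=328/9211: DF=(1 − 328/9211·(0.953700+0.946500+0.915400))/(1+328/9211) = 543/625 ≈ 0.868800
step 5 [2.5y] bond c/2=17/400: DF=(4092869/4000000 − 17/400·(0.953700+0.946500+0.915400+0.868800))/(1+17/400) = 8313/10000 ≈ 0.831300
step 6 [3y] swap r/2=1889/53268: DF=(1 − 1889/53268·(0.953700+0.946500+0.915400+0.868800+0.831300))/(1+1889/53268) = 8111/10000 ≈ 0.811100
step 7 [3.5y] bond c/2=7/160: DF=(847257/800000 − 7/160·(0.953700+0.946500+0.915400+0.868800+0.831300+0.811100))/(1+7/160) = 3957/5000 ≈ 0.791400
step 8 [4y] bond c/2=31/800: DF=(4152657/4000000 − 31/800·(0.953700+0.946500+0.915400+0.868800+0.831300+0.811100+0.791400))/(1+31/800) = 482/625 ≈ 0.771200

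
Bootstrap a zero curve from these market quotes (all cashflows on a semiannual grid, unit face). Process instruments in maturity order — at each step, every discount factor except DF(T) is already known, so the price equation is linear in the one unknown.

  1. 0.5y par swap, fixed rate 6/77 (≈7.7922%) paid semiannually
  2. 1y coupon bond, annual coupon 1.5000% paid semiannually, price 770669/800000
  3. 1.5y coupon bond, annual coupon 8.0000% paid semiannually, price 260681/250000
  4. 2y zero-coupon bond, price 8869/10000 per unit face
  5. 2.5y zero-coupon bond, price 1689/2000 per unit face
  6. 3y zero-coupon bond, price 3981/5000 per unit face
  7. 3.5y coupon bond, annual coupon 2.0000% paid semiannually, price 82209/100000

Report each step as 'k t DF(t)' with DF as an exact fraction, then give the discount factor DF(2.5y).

step 1 [0.5y] swap r/2=3/77: DF=(1 − 3/77·(0))/(1+3/77) = 77/80 ≈ 0.962500
step 2 [1y] bond c/2=3/400: DF=(770669/800000 − 3/400·(0.962500))/(1+3/400) = 949/1000 ≈ 0.949000
step 3 [1.5y] bond c/2=1/25: DF=(260681/250000 − 1/25·(0.962500+0.949000))/(1+1/25) = 9291/10000 ≈ 0.929100
step 4 [2y] zero: DF = P = 8869/10000 ≈ 0.886900
step 5 [2.5y] zero: DF = P = 1689/2000 ≈ 0.844500
step 6 [3y] zero: DF = P = 3981/5000 ≈ 0.796200
step 7 [3.5y] bond c/2=1/100: DF=(82209/100000 − 1/100·(0.962500+0.949000+0.929100+0.886900+0.844500+0.796200))/(1+1/100) = 951/1250 ≈ 0.760800

1 1/2 77/80
2 1 949/1000
3 3/2 9291/10000
4 2 8869/10000
5 5/2 1689/2000
6 3 3981/5000
7 7/2 951/1250
DF(2.5y) = 1689/2000 ≈ 0.844500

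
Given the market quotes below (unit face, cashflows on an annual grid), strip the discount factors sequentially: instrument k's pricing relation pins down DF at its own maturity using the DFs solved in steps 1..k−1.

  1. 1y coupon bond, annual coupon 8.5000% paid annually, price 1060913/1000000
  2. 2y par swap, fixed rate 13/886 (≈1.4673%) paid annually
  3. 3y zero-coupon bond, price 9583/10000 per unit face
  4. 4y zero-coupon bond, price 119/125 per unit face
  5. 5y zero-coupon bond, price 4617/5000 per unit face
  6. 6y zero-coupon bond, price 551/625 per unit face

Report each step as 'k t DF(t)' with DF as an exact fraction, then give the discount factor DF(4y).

step 1 [1y] bond c/1=17/200: DF=(1060913/1000000 − 17/200·(0))/(1+17/200) = 4889/5000 ≈ 0.977800
step 2 [2y] swap r/1=13/886: DF=(1 − 13/886·(0.977800))/(1+13/886) = 4857/5000 ≈ 0.971400
step 3 [3y] zero: DF = P = 9583/10000 ≈ 0.958300
step 4 [4y] zero: DF = P = 119/125 ≈ 0.952000
step 5 [5y] zero: DF = P = 4617/5000 ≈ 0.923400
step 6 [6y] zero: DF = P = 551/625 ≈ 0.881600

1 1 4889/5000
2 2 4857/5000
3 3 9583/10000
4 4 119/125
5 5 4617/5000
6 6 551/625
DF(4y) = 119/125 ≈ 0.952000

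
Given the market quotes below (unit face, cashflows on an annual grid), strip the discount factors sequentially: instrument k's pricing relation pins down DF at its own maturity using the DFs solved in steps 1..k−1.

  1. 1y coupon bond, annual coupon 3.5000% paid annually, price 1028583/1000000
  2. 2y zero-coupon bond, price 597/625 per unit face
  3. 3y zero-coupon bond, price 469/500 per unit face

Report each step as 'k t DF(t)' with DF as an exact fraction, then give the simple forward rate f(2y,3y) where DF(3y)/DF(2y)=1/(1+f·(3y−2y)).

1 1 4969/5000
2 2 597/625
3 3 469/500
f(2y,3y) = ((597/625)/(469/500) − 1)/(1) = 43/2345 ≈ 1.8337%

step 1 [1y] bond c/1=7/200: DF=(1028583/1000000 − 7/200·(0))/(1+7/200) = 4969/5000 ≈ 0.993800
step 2 [2y] zero: DF = P = 597/625 ≈ 0.955200
step 3 [3y] zero: DF = P = 469/500 ≈ 0.938000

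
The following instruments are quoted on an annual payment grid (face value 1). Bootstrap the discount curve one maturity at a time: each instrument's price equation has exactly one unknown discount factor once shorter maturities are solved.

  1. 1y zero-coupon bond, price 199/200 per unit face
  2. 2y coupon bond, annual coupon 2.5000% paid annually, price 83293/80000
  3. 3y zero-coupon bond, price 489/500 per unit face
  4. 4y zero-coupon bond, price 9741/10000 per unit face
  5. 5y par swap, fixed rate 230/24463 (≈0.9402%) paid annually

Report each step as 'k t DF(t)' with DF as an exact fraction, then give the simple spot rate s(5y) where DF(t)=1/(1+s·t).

step 1 [1y] zero: DF = P = 199/200 ≈ 0.995000
step 2 [2y] bond c/1=1/40: DF=(83293/80000 − 1/40·(0.995000))/(1+1/40) = 1983/2000 ≈ 0.991500
step 3 [3y] zero: DF = P = 489/500 ≈ 0.978000
step 4 [4y] zero: DF = P = 9741/10000 ≈ 0.974100
step 5 [5y] swap r/1=230/24463: DF=(1 − 230/24463·(0.995000+0.991500+0.978000+0.974100))/(1+230/24463) = 477/500 ≈ 0.954000

1 1 199/200
2 2 1983/2000
3 3 489/500
4 4 9741/10000
5 5 477/500
s(5y) = (1/(477/500) − 1)/(5) = 23/2385 ≈ 0.9644%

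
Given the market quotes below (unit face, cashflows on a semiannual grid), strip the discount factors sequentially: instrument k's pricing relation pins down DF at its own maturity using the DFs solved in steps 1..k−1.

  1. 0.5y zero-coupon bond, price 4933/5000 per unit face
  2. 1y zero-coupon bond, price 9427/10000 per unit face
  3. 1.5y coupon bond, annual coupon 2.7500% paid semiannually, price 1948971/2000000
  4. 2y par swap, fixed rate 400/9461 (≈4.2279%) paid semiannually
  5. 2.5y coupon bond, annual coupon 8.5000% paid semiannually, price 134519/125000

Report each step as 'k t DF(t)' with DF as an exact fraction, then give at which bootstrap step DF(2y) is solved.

step 1 [0.5y] zero: DF = P = 4933/5000 ≈ 0.986600
step 2 [1y] zero: DF = P = 9427/10000 ≈ 0.942700
step 3 [1.5y] bond c/2=11/800: DF=(1948971/2000000 − 11/800·(0.986600+0.942700))/(1+11/800) = 9351/10000 ≈ 0.935100
step 4 [2y] swap r/2=200/9461: DF=(1 − 200/9461·(0.986600+0.942700+0.935100))/(1+200/9461) = 23/25 ≈ 0.920000
step 5 [2.5y] bond c/2=17/400: DF=(134519/125000 − 17/400·(0.986600+0.942700+0.935100+0.920000))/(1+17/400) = 439/500 ≈ 0.878000

1 1/2 4933/5000
2 1 9427/10000
3 3/2 9351/10000
4 2 23/25
5 5/2 439/500
DF(2y) is solved at step 4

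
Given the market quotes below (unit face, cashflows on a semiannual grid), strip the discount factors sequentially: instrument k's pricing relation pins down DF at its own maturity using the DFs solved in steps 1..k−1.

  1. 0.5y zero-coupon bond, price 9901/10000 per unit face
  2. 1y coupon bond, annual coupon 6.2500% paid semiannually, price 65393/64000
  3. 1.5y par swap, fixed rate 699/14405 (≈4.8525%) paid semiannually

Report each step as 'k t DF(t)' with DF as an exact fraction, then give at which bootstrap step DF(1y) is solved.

step 1 [0.5y] zero: DF = P = 9901/10000 ≈ 0.990100
step 2 [1y] bond c/2=1/32: DF=(65393/64000 − 1/32·(0.990100))/(1+1/32) = 1201/1250 ≈ 0.960800
step 3 [1.5y] swap r/2=699/28810: DF=(1 − 699/28810·(0.990100+0.960800))/(1+699/28810) = 9301/10000 ≈ 0.930100

1 1/2 9901/10000
2 1 1201/1250
3 3/2 9301/10000
DF(1y) is solved at step 2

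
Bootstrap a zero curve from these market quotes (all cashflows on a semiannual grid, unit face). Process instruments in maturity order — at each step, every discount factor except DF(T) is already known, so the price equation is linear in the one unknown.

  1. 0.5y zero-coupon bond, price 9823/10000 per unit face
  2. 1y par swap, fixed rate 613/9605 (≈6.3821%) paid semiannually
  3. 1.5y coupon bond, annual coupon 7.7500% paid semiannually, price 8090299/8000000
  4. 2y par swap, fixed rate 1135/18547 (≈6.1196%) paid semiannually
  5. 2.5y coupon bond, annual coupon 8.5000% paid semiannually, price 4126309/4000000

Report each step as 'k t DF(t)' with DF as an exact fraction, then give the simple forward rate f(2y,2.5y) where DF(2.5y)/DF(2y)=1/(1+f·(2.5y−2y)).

1 1/2 9823/10000
2 1 9387/10000
3 3/2 9019/10000
4 2 1773/2000
5 5/2 8383/10000
f(2y,2.5y) = ((1773/2000)/(8383/10000) − 1)/(1/2) = 964/8383 ≈ 11.4995%

step 1 [0.5y] zero: DF = P = 9823/10000 ≈ 0.982300
step 2 [1y] swap r/2=613/19210: DF=(1 − 613/19210·(0.982300))/(1+613/19210) = 9387/10000 ≈ 0.938700
step 3 [1.5y] bond c/2=31/800: DF=(8090299/8000000 − 31/800·(0.982300+0.938700))/(1+31/800) = 9019/10000 ≈ 0.901900
step 4 [2y] swap r/2=1135/37094: DF=(1 − 1135/37094·(0.982300+0.938700+0.901900))/(1+1135/37094) = 1773/2000 ≈ 0.886500
step 5 [2.5y] bond c/2=17/400: DF=(4126309/4000000 − 17/400·(0.982300+0.938700+0.901900+0.886500))/(1+17/400) = 8383/10000 ≈ 0.838300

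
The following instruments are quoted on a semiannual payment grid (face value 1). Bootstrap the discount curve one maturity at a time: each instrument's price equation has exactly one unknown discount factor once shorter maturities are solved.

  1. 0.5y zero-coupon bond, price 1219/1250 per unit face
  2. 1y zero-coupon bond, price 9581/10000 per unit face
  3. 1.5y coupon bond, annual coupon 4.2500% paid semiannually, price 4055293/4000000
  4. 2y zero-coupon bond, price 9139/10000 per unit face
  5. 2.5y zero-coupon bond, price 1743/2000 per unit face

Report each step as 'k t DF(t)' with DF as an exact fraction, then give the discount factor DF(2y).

step 1 [0.5y] zero: DF = P = 1219/1250 ≈ 0.975200
step 2 [1y] zero: DF = P = 9581/10000 ≈ 0.958100
step 3 [1.5y] bond c/2=17/800: DF=(4055293/4000000 − 17/800·(0.975200+0.958100))/(1+17/800) = 381/400 ≈ 0.952500
step 4 [2y] zero: DF = P = 9139/10000 ≈ 0.913900
step 5 [2.5y] zero: DF = P = 1743/2000 ≈ 0.871500

1 1/2 1219/1250
2 1 9581/10000
3 3/2 381/400
4 2 9139/10000
5 5/2 1743/2000
DF(2y) = 9139/10000 ≈ 0.913900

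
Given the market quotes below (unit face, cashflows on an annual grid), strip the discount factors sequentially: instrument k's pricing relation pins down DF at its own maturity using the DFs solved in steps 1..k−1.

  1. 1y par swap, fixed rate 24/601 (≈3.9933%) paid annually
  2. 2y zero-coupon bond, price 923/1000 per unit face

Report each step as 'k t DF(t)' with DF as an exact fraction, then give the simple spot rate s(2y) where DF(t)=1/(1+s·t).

step 1 [1y] swap r/1=24/601: DF=(1 − 24/601·(0))/(1+24/601) = 601/625 ≈ 0.961600
step 2 [2y] zero: DF = P = 923/1000 ≈ 0.923000

1 1 601/625
2 2 923/1000
s(2y) = (1/(923/1000) − 1)/(2) = 77/1846 ≈ 4.1712%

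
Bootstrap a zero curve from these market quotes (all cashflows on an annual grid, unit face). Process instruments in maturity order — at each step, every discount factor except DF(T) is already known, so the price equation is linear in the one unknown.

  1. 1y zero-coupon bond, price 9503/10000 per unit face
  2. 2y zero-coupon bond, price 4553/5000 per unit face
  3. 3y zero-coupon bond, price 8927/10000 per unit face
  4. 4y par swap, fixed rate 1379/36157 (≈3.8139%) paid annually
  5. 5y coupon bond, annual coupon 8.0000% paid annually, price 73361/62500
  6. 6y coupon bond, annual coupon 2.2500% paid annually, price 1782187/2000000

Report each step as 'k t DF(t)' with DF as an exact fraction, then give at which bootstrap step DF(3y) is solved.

1 1 9503/10000
2 2 4553/5000
3 3 8927/10000
4 4 8621/10000
5 5 819/1000
6 6 7739/10000
DF(3y) is solved at step 3

step 1 [1y] zero: DF = P = 9503/10000 ≈ 0.950300
step 2 [2y] zero: DF = P = 4553/5000 ≈ 0.910600
step 3 [3y] zero: DF = P = 8927/10000 ≈ 0.892700
step 4 [4y] swap r/1=1379/36157: DF=(1 − 1379/36157·(0.950300+0.910600+0.892700))/(1+1379/36157) = 8621/10000 ≈ 0.862100
step 5 [5y] bond c/1=2/25: DF=(73361/62500 − 2/25·(0.950300+0.910600+0.892700+0.862100))/(1+2/25) = 819/1000 ≈ 0.819000
step 6 [6y] bond c/1=9/400: DF=(1782187/2000000 − 9/400·(0.950300+0.910600+0.892700+0.862100+0.819000))/(1+9/400) = 7739/10000 ≈ 0.773900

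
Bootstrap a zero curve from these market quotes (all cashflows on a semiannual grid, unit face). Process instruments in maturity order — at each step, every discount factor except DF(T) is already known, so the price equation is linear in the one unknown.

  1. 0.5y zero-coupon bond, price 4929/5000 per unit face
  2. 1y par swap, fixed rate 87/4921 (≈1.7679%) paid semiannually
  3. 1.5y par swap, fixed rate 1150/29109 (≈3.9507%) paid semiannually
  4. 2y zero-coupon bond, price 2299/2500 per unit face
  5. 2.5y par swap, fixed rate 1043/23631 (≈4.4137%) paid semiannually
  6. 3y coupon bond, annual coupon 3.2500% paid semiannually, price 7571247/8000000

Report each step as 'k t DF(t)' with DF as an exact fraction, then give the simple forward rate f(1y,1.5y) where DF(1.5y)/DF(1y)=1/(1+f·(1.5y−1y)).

1 1/2 4929/5000
2 1 4913/5000
3 3/2 377/400
4 2 2299/2500
5 5/2 8957/10000
6 3 8557/10000
f(1y,1.5y) = ((4913/5000)/(377/400) − 1)/(1/2) = 802/9425 ≈ 8.5093%

step 1 [0.5y] zero: DF = P = 4929/5000 ≈ 0.985800
step 2 [1y] swap r/2=87/9842: DF=(1 − 87/9842·(0.985800))/(1+87/9842) = 4913/5000 ≈ 0.982600
step 3 [1.5y] swap r/2=575/29109: DF=(1 − 575/29109·(0.985800+0.982600))/(1+575/29109) = 377/400 ≈ 0.942500
step 4 [2y] zero: DF = P = 2299/2500 ≈ 0.919600
step 5 [2.5y] swap r/2=1043/47262: DF=(1 − 1043/47262·(0.985800+0.982600+0.942500+0.919600))/(1+1043/47262) = 8957/10000 ≈ 0.895700
step 6 [3y] bond c/2=13/800: DF=(7571247/8000000 − 13/800·(0.985800+0.982600+0.942500+0.919600+0.895700))/(1+13/800) = 8557/10000 ≈ 0.855700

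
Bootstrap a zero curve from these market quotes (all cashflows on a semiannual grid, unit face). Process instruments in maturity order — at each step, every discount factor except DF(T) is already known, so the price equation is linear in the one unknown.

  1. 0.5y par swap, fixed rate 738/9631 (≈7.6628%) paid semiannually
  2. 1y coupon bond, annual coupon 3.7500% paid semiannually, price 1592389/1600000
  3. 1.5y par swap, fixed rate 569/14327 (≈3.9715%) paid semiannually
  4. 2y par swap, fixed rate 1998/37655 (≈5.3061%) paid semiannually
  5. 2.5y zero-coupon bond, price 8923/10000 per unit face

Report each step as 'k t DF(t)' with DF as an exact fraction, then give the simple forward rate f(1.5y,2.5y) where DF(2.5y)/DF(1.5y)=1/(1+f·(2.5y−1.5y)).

1 1/2 9631/10000
2 1 1199/1250
3 3/2 9431/10000
4 2 9001/10000
5 5/2 8923/10000
f(1.5y,2.5y) = ((9431/10000)/(8923/10000) − 1)/(1) = 508/8923 ≈ 5.6932%

step 1 [0.5y] swap r/2=369/9631: DF=(1 − 369/9631·(0))/(1+369/9631) = 9631/10000 ≈ 0.963100
step 2 [1y] bond c/2=3/160: DF=(1592389/1600000 − 3/160·(0.963100))/(1+3/160) = 1199/1250 ≈ 0.959200
step 3 [1.5y] swap r/2=569/28654: DF=(1 − 569/28654·(0.963100+0.959200))/(1+569/28654) = 9431/10000 ≈ 0.943100
step 4 [2y] swap r/2=999/37655: DF=(1 − 999/37655·(0.963100+0.959200+0.943100))/(1+999/37655) = 9001/10000 ≈ 0.900100
step 5 [2.5y] zero: DF = P = 8923/10000 ≈ 0.892300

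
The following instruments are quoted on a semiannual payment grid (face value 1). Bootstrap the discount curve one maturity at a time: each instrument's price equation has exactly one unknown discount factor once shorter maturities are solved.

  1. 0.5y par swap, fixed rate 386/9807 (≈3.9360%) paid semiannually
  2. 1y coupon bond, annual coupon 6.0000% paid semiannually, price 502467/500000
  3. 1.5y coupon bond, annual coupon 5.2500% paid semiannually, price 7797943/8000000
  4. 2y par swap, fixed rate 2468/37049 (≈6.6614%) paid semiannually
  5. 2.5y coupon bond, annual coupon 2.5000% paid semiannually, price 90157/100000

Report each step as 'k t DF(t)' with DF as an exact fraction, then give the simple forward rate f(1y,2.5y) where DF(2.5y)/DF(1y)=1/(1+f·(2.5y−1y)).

step 1 [0.5y] swap r/2=193/9807: DF=(1 − 193/9807·(0))/(1+193/9807) = 9807/10000 ≈ 0.980700
step 2 [1y] bond c/2=3/100: DF=(502467/500000 − 3/100·(0.980700))/(1+3/100) = 9471/10000 ≈ 0.947100
step 3 [1.5y] bond c/2=21/800: DF=(7797943/8000000 − 21/800·(0.980700+0.947100))/(1+21/800) = 1801/2000 ≈ 0.900500
step 4 [2y] swap r/2=1234/37049: DF=(1 − 1234/37049·(0.980700+0.947100+0.900500))/(1+1234/37049) = 4383/5000 ≈ 0.876600
step 5 [2.5y] bond c/2=1/80: DF=(90157/100000 − 1/80·(0.980700+0.947100+0.900500+0.876600))/(1+1/80) = 8447/10000 ≈ 0.844700

1 1/2 9807/10000
2 1 9471/10000
3 3/2 1801/2000
4 2 4383/5000
5 5/2 8447/10000
f(1y,2.5y) = ((9471/10000)/(8447/10000) − 1)/(3/2) = 2048/25341 ≈ 8.0818%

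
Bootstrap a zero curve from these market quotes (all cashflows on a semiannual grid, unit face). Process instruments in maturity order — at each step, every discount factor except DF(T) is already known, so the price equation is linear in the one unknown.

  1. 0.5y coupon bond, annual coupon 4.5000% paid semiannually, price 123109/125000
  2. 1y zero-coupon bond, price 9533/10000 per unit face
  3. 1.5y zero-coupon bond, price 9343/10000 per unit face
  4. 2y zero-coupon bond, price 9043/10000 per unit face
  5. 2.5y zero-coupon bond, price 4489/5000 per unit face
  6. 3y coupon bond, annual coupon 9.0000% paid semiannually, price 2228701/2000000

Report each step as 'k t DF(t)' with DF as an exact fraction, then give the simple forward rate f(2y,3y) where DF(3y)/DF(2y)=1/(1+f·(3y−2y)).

1 1/2 602/625
2 1 9533/10000
3 3/2 9343/10000
4 2 9043/10000
5 5/2 4489/5000
6 3 433/500
f(2y,3y) = ((9043/10000)/(433/500) − 1)/(1) = 383/8660 ≈ 4.4226%

step 1 [0.5y] bond c/2=9/400: DF=(123109/125000 − 9/400·(0))/(1+9/400) = 602/625 ≈ 0.963200
step 2 [1y] zero: DF = P = 9533/10000 ≈ 0.953300
step 3 [1.5y] zero: DF = P = 9343/10000 ≈ 0.934300
step 4 [2y] zero: DF = P = 9043/10000 ≈ 0.904300
step 5 [2.5y] zero: DF = P = 4489/5000 ≈ 0.897800
step 6 [3y] bond c/2=9/200: DF=(2228701/2000000 − 9/200·(0.963200+0.953300+0.934300+0.904300+0.897800))/(1+9/200) = 433/500 ≈ 0.866000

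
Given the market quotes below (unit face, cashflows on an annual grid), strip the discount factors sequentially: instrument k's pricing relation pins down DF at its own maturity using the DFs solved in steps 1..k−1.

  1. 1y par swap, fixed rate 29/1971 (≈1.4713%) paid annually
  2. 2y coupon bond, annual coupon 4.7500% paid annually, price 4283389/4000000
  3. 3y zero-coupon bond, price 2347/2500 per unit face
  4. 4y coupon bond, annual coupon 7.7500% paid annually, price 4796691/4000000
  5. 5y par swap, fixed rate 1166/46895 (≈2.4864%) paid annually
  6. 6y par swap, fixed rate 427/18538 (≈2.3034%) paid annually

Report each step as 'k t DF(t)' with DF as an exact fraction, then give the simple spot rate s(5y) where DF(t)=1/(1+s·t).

1 1 1971/2000
2 2 611/625
3 3 2347/2500
4 4 4521/5000
5 5 4417/5000
6 6 8719/10000
s(5y) = (1/(4417/5000) − 1)/(5) = 583/22085 ≈ 2.6398%

step 1 [1y] swap r/1=29/1971: DF=(1 − 29/1971·(0))/(1+29/1971) = 1971/2000 ≈ 0.985500
step 2 [2y] bond c/1=19/400: DF=(4283389/4000000 − 19/400·(0.985500))/(1+19/400) = 611/625 ≈ 0.977600
step 3 [3y] zero: DF = P = 2347/2500 ≈ 0.938800
step 4 [4y] bond c/1=31/400: DF=(4796691/4000000 − 31/400·(0.985500+0.977600+0.938800))/(1+31/400) = 4521/5000 ≈ 0.904200
step 5 [5y] swap r/1=1166/46895: DF=(1 − 1166/46895·(0.985500+0.977600+0.938800+0.904200))/(1+1166/46895) = 4417/5000 ≈ 0.883400
step 6 [6y] swap r/1=427/18538: DF=(1 − 427/18538·(0.985500+0.977600+0.938800+0.904200+0.883400))/(1+427/18538) = 8719/10000 ≈ 0.871900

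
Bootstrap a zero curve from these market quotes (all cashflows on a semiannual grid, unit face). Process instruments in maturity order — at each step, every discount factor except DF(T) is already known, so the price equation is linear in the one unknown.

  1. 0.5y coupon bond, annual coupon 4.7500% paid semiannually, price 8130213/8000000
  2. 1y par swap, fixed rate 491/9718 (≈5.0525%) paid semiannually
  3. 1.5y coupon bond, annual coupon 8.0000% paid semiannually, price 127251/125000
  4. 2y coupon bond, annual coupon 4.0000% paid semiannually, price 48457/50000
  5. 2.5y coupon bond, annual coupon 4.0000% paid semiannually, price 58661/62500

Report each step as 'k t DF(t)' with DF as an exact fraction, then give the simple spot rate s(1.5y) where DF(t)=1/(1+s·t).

step 1 [0.5y] bond c/2=19/800: DF=(8130213/8000000 − 19/800·(0))/(1+19/800) = 9927/10000 ≈ 0.992700
step 2 [1y] swap r/2=491/19436: DF=(1 − 491/19436·(0.992700))/(1+491/19436) = 9509/10000 ≈ 0.950900
step 3 [1.5y] bond c/2=1/25: DF=(127251/125000 − 1/25·(0.992700+0.950900))/(1+1/25) = 9041/10000 ≈ 0.904100
step 4 [2y] bond c/2=1/50: DF=(48457/50000 − 1/50·(0.992700+0.950900+0.904100))/(1+1/50) = 8943/10000 ≈ 0.894300
step 5 [2.5y] bond c/2=1/50: DF=(58661/62500 − 1/50·(0.992700+0.950900+0.904100+0.894300))/(1+1/50) = 2117/2500 ≈ 0.846800

1 1/2 9927/10000
2 1 9509/10000
3 3/2 9041/10000
4 2 8943/10000
5 5/2 2117/2500
s(1.5y) = (1/(9041/10000) − 1)/(3/2) = 1918/27123 ≈ 7.0715%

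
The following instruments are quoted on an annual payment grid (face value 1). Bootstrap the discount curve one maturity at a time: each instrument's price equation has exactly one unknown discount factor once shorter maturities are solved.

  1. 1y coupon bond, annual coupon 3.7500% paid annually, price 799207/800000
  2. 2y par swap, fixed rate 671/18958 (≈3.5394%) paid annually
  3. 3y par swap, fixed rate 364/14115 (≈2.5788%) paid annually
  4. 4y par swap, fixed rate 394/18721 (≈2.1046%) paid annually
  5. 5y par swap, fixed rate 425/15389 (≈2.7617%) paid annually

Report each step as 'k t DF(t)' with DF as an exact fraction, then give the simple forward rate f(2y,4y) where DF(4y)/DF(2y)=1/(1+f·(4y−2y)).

step 1 [1y] bond c/1=3/80: DF=(799207/800000 − 3/80·(0))/(1+3/80) = 9629/10000 ≈ 0.962900
step 2 [2y] swap r/1=671/18958: DF=(1 − 671/18958·(0.962900))/(1+671/18958) = 9329/10000 ≈ 0.932900
step 3 [3y] swap r/1=364/14115: DF=(1 − 364/14115·(0.962900+0.932900))/(1+364/14115) = 1159/1250 ≈ 0.927200
step 4 [4y] swap r/1=394/18721: DF=(1 − 394/18721·(0.962900+0.932900+0.927200))/(1+394/18721) = 2303/2500 ≈ 0.921200
step 5 [5y] swap r/1=425/15389: DF=(1 − 425/15389·(0.962900+0.932900+0.927200+0.921200))/(1+425/15389) = 349/400 ≈ 0.872500

1 1 9629/10000
2 2 9329/10000
3 3 1159/1250
4 4 2303/2500
5 5 349/400
f(2y,4y) = ((9329/10000)/(2303/2500) − 1)/(2) = 117/18424 ≈ 0.6350%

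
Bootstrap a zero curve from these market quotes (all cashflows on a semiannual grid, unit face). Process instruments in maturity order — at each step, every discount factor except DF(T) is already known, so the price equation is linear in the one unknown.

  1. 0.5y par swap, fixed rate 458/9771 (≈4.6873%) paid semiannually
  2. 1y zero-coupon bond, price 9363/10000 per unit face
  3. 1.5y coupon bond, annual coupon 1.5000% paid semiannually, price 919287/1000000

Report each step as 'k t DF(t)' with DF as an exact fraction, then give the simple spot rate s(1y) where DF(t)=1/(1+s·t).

1 1/2 9771/10000
2 1 9363/10000
3 3/2 4491/5000
s(1y) = (1/(9363/10000) − 1)/(1) = 637/9363 ≈ 6.8034%

step 1 [0.5y] swap r/2=229/9771: DF=(1 − 229/9771·(0))/(1+229/9771) = 9771/10000 ≈ 0.977100
step 2 [1y] zero: DF = P = 9363/10000 ≈ 0.936300
step 3 [1.5y] bond c/2=3/400: DF=(919287/1000000 − 3/400·(0.977100+0.936300))/(1+3/400) = 4491/5000 ≈ 0.898200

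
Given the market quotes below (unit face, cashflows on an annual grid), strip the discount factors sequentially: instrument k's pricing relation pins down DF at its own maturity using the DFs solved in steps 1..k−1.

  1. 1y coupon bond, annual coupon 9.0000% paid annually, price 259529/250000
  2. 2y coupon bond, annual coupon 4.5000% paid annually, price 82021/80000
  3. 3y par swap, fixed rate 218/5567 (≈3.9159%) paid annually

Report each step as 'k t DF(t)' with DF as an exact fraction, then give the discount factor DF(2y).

1 1 2381/2500
2 2 9401/10000
3 3 891/1000
DF(2y) = 9401/10000 ≈ 0.940100

step 1 [1y] bond c/1=9/100: DF=(259529/250000 − 9/100·(0))/(1+9/100) = 2381/2500 ≈ 0.952400
step 2 [2y] bond c/1=9/200: DF=(82021/80000 − 9/200·(0.952400))/(1+9/200) = 9401/10000 ≈ 0.940100
step 3 [3y] swap r/1=218/5567: DF=(1 − 218/5567·(0.952400+0.940100))/(1+218/5567) = 891/1000 ≈ 0.891000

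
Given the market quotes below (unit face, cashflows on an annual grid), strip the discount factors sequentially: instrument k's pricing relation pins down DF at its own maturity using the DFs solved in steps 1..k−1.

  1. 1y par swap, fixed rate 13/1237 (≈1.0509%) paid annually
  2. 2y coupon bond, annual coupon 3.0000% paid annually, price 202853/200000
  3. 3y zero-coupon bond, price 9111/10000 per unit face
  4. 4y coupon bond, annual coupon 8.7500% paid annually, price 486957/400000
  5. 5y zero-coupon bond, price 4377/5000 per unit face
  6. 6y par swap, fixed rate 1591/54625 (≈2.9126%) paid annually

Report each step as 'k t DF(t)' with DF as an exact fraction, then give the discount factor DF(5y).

step 1 [1y] swap r/1=13/1237: DF=(1 − 13/1237·(0))/(1+13/1237) = 1237/1250 ≈ 0.989600
step 2 [2y] bond c/1=3/100: DF=(202853/200000 − 3/100·(0.989600))/(1+3/100) = 9559/10000 ≈ 0.955900
step 3 [3y] zero: DF = P = 9111/10000 ≈ 0.911100
step 4 [4y] bond c/1=7/80: DF=(486957/400000 − 7/80·(0.989600+0.955900+0.911100))/(1+7/80) = 556/625 ≈ 0.889600
step 5 [5y] zero: DF = P = 4377/5000 ≈ 0.875400
step 6 [6y] swap r/1=1591/54625: DF=(1 − 1591/54625·(0.989600+0.955900+0.911100+0.889600+0.875400))/(1+1591/54625) = 8409/10000 ≈ 0.840900

1 1 1237/1250
2 2 9559/10000
3 3 9111/10000
4 4 556/625
5 5 4377/5000
6 6 8409/10000
DF(5y) = 4377/5000 ≈ 0.875400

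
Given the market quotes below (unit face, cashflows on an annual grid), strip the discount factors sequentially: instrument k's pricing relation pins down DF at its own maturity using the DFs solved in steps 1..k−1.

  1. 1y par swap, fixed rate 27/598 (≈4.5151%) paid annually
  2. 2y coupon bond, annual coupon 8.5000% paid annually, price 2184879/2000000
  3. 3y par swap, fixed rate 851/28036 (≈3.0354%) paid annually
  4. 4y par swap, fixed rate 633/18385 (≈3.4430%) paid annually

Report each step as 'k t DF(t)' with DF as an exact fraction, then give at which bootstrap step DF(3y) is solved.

step 1 [1y] swap r/1=27/598: DF=(1 − 27/598·(0))/(1+27/598) = 598/625 ≈ 0.956800
step 2 [2y] bond c/1=17/200: DF=(2184879/2000000 − 17/200·(0.956800))/(1+17/200) = 9319/10000 ≈ 0.931900
step 3 [3y] swap r/1=851/28036: DF=(1 − 851/28036·(0.956800+0.931900))/(1+851/28036) = 9149/10000 ≈ 0.914900
step 4 [4y] swap r/1=633/18385: DF=(1 − 633/18385·(0.956800+0.931900+0.914900))/(1+633/18385) = 4367/5000 ≈ 0.873400

1 1 598/625
2 2 9319/10000
3 3 9149/10000
4 4 4367/5000
DF(3y) is solved at step 3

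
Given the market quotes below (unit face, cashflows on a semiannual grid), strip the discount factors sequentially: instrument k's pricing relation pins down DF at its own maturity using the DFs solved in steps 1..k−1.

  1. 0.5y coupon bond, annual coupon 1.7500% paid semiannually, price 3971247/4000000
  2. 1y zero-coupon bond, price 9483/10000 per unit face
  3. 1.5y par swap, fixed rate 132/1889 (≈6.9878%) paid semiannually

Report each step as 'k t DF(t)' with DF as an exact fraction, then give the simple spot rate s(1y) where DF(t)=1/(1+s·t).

step 1 [0.5y] bond c/2=7/800: DF=(3971247/4000000 − 7/800·(0))/(1+7/800) = 4921/5000 ≈ 0.984200
step 2 [1y] zero: DF = P = 9483/10000 ≈ 0.948300
step 3 [1.5y] swap r/2=66/1889: DF=(1 − 66/1889·(0.984200+0.948300))/(1+66/1889) = 901/1000 ≈ 0.901000

1 1/2 4921/5000
2 1 9483/10000
3 3/2 901/1000
s(1y) = (1/(9483/10000) − 1)/(1) = 517/9483 ≈ 5.4519%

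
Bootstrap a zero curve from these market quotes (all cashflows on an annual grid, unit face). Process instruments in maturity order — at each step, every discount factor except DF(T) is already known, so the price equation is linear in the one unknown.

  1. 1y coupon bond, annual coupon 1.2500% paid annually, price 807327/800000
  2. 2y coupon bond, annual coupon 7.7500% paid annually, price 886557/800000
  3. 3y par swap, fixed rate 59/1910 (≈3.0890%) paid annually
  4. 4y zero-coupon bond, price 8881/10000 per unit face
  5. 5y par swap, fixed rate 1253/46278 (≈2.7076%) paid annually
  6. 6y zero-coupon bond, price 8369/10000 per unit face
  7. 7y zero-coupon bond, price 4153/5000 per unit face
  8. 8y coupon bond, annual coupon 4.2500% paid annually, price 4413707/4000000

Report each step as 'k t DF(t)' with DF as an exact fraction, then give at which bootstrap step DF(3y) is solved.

step 1 [1y] bond c/1=1/80: DF=(807327/800000 − 1/80·(0))/(1+1/80) = 9967/10000 ≈ 0.996700
step 2 [2y] bond c/1=31/400: DF=(886557/800000 − 31/400·(0.996700))/(1+31/400) = 598/625 ≈ 0.956800
step 3 [3y] swap r/1=59/1910: DF=(1 − 59/1910·(0.996700+0.956800))/(1+59/1910) = 1823/2000 ≈ 0.911500
step 4 [4y] zero: DF = P = 8881/10000 ≈ 0.888100
step 5 [5y] swap r/1=1253/46278: DF=(1 − 1253/46278·(0.996700+0.956800+0.911500+0.888100))/(1+1253/46278) = 8747/10000 ≈ 0.874700
step 6 [6y] zero: DF = P = 8369/10000 ≈ 0.836900
step 7 [7y] zero: DF = P = 4153/5000 ≈ 0.830600
step 8 [8y] bond c/1=17/400: DF=(4413707/4000000 − 17/400·(0.996700+0.956800+0.911500+0.888100+0.874700+0.836900+0.830600))/(1+17/400) = 4009/5000 ≈ 0.801800

1 1 9967/10000
2 2 598/625
3 3 1823/2000
4 4 8881/10000
5 5 8747/10000
6 6 8369/10000
7 7 4153/5000
8 8 4009/5000
DF(3y) is solved at step 3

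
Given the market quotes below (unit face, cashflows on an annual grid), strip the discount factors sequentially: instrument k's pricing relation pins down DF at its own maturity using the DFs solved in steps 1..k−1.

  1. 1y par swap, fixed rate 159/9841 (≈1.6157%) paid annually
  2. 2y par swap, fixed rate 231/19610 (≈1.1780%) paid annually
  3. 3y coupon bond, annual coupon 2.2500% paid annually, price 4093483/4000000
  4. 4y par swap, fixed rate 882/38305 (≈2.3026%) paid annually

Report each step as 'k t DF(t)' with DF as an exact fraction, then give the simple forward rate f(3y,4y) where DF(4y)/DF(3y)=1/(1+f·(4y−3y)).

1 1 9841/10000
2 2 9769/10000
3 3 9577/10000
4 4 4559/5000
f(3y,4y) = ((9577/10000)/(4559/5000) − 1)/(1) = 459/9118 ≈ 5.0340%

step 1 [1y] swap r/1=159/9841: DF=(1 − 159/9841·(0))/(1+159/9841) = 9841/10000 ≈ 0.984100
step 2 [2y] swap r/1=231/19610: DF=(1 − 231/19610·(0.984100))/(1+231/19610) = 9769/10000 ≈ 0.976900
step 3 [3y] bond c/1=9/400: DF=(4093483/4000000 − 9/400·(0.984100+0.976900))/(1+9/400) = 9577/10000 ≈ 0.957700
step 4 [4y] swap r/1=882/38305: DF=(1 − 882/38305·(0.984100+0.976900+0.957700))/(1+882/38305) = 4559/5000 ≈ 0.911800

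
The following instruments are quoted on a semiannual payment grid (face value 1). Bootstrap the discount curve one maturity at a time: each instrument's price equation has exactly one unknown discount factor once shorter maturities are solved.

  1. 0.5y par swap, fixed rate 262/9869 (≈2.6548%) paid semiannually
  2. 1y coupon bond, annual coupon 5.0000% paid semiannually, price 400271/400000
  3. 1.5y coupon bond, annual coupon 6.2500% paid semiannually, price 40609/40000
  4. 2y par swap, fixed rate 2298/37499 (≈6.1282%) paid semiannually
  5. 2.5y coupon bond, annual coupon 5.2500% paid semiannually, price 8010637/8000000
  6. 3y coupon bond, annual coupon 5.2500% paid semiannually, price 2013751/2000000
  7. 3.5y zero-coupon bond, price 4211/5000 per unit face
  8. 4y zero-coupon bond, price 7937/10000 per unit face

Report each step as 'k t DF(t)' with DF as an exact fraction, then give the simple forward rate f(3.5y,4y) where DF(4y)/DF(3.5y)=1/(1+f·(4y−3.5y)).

step 1 [0.5y] swap r/2=131/9869: DF=(1 − 131/9869·(0))/(1+131/9869) = 9869/10000 ≈ 0.986900
step 2 [1y] bond c/2=1/40: DF=(400271/400000 − 1/40·(0.986900))/(1+1/40) = 4761/5000 ≈ 0.952200
step 3 [1.5y] bond c/2=1/32: DF=(40609/40000 − 1/32·(0.986900+0.952200))/(1+1/32) = 9257/10000 ≈ 0.925700
step 4 [2y] swap r/2=1149/37499: DF=(1 − 1149/37499·(0.986900+0.952200+0.925700))/(1+1149/37499) = 8851/10000 ≈ 0.885100
step 5 [2.5y] bond c/2=21/800: DF=(8010637/8000000 − 21/800·(0.986900+0.952200+0.925700+0.885100))/(1+21/800) = 4399/5000 ≈ 0.879800
step 6 [3y] bond c/2=21/800: DF=(2013751/2000000 − 21/800·(0.986900+0.952200+0.925700+0.885100+0.879800))/(1+21/800) = 8627/10000 ≈ 0.862700
step 7 [3.5y] zero: DF = P = 4211/5000 ≈ 0.842200
step 8 [4y] zero: DF = P = 7937/10000 ≈ 0.793700

1 1/2 9869/10000
2 1 4761/5000
3 3/2 9257/10000
4 2 8851/10000
5 5/2 4399/5000
6 3 8627/10000
7 7/2 4211/5000
8 4 7937/10000
f(3.5y,4y) = ((4211/5000)/(7937/10000) − 1)/(1/2) = 970/7937 ≈ 12.2212%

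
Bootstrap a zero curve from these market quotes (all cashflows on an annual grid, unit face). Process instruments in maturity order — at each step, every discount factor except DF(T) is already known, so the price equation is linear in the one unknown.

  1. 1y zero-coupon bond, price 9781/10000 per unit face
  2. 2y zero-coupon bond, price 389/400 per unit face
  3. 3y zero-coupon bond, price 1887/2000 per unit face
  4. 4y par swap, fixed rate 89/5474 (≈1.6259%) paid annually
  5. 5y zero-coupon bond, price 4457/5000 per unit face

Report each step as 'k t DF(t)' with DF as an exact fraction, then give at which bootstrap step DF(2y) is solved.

1 1 9781/10000
2 2 389/400
3 3 1887/2000
4 4 9377/10000
5 5 4457/5000
DF(2y) is solved at step 2

step 1 [1y] zero: DF = P = 9781/10000 ≈ 0.978100
step 2 [2y] zero: DF = P = 389/400 ≈ 0.972500
step 3 [3y] zero: DF = P = 1887/2000 ≈ 0.943500
step 4 [4y] swap r/1=89/5474: DF=(1 − 89/5474·(0.978100+0.972500+0.943500))/(1+89/5474) = 9377/10000 ≈ 0.937700
step 5 [5y] zero: DF = P = 4457/5000 ≈ 0.891400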